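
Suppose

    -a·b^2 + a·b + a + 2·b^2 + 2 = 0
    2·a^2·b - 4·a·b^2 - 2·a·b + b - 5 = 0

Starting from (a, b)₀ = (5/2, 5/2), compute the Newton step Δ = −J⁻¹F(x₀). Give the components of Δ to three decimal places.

At (5/2, 5/2): F = (7.625, -46.250).
Jacobian J = [[-b^2 + b + 1, -2·a·b + a + 4·b], [4·a·b - 4·b^2 - 2·b, 2·a^2 - 8·a·b - 2·a + 1]].
At the point, J = [[-2.750, 0.000], [-5.000, -41.500]] (det J = 114.125).
Solving J·Δ = −F gives Δ = (2.773, -1.449).

(2.773, -1.449)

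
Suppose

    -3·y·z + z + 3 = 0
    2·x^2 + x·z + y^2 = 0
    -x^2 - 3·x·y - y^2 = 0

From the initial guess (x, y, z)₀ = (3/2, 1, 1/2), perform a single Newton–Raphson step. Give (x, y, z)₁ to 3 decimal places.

(0.322, 0.895, 1.579)

At (3/2, 1, 1/2): F = (2.000, 6.250, -7.750).
Jacobian J = [[0, -3·z, -3·y + 1], [4·x + z, 2·y, x], [-2·x - 3·y, -3·x - 2·y, 0]].
At the point, J = [[0.000, -1.500, -2.000], [6.500, 2.000, 1.500], [-6.000, -6.500, 0.000]] (det J = 74.000).
Solving J·Δ = −F gives Δ = (-1.178, -0.105, 1.079).
Then the next iterate is (x, y, z)₁ = (0.322, 0.895, 1.579).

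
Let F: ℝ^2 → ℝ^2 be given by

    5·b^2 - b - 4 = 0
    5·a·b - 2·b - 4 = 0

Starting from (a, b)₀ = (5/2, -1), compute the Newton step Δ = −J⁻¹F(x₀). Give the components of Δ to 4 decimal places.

(-2.5182, 0.1818)

At (5/2, -1): F = (2.0000, -14.5000).
Jacobian J = [[0, 10·b - 1], [5·b, 5·a - 2]].
At the point, J = [[0.0000, -11.0000], [-5.0000, 10.5000]] (det J = -55.0000).
Solving J·Δ = −F gives Δ = (-2.5182, 0.1818).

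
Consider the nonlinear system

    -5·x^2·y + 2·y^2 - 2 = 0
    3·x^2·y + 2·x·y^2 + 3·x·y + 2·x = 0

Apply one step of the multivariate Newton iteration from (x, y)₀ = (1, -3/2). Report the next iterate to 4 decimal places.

At (1, -3/2): F = (10.0000, -2.5000).
Jacobian J = [[-10·x·y, -5·x^2 + 4·y], [6·x·y + 2·y^2 + 3·y + 2, 3·x^2 + 4·x·y + 3·x]].
At the point, J = [[15.0000, -11.0000], [-7.0000, 0.0000]] (det J = -77.0000).
Solving J·Δ = −F gives Δ = (-0.3571, 0.4221).
Then the next iterate is (x, y)₁ = (0.6429, -1.0779).

(0.6429, -1.0779)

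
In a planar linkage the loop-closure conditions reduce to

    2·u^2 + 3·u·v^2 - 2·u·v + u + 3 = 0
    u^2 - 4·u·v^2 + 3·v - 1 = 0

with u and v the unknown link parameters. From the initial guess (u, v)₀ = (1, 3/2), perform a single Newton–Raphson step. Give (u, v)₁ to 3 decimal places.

(-0.891, 2.471)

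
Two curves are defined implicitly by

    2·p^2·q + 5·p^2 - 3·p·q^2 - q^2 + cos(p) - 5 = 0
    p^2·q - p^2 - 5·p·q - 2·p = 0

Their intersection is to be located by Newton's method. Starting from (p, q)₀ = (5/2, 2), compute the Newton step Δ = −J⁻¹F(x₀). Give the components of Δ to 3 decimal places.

At (5/2, 2): F = (16.44886, -23.750).
Jacobian J = [[4·p·q + 10·p - 3·q^2 - sin(p), 2·p^2 - 6·p·q - 2·q], [2·p·q - 2·p - 5·q - 2, p^2 - 5·p]].
At the point, J = [[32.40153, -21.500], [-7.000, -6.250]] (det J = -353.00955).
Solving J·Δ = −F gives Δ = (-1.738, -1.854).

(-1.738, -1.854)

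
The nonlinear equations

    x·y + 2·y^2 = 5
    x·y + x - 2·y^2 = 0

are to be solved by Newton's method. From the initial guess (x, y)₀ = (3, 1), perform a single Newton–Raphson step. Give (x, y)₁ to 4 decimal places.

(1.1333, 1.2667)

At (3, 1): F = (0.0000, 4.0000).
Jacobian J = [[y, x + 4·y], [y + 1, x - 4·y]].
At the point, J = [[1.0000, 7.0000], [2.0000, -1.0000]] (det J = -15.0000).
Solving J·Δ = −F gives Δ = (-1.8667, 0.2667).
Then the next iterate is (x, y)₁ = (1.1333, 1.2667).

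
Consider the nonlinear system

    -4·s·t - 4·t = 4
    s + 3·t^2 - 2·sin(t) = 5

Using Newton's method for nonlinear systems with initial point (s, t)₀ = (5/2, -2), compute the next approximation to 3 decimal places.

(1.046, -1.117)

At (5/2, -2): F = (24.000, 11.31859).
Jacobian J = [[-4·t, -4·s - 4], [1, 6·t - 2·cos(t)]].
At the point, J = [[8.000, -14.000], [1.000, -11.16771]] (det J = -75.34165).
Solving J·Δ = −F gives Δ = (-1.454, 0.883).
Then the next iterate is (s, t)₁ = (1.046, -1.117).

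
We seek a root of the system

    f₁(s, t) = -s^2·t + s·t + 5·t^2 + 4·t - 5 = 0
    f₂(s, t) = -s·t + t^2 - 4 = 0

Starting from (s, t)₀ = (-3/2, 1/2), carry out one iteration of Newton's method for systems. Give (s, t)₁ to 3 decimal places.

(-2.377, 1.525)

At (-3/2, 1/2): F = (-3.625, -3.000).
Jacobian J = [[-2·s·t + t, -s^2 + s + 10·t + 4], [-t, -s + 2·t]].
At the point, J = [[2.000, 5.250], [-0.500, 2.500]] (det J = 7.625).
Solving J·Δ = −F gives Δ = (-0.877, 1.025).
Then the next iterate is (s, t)₁ = (-2.377, 1.525).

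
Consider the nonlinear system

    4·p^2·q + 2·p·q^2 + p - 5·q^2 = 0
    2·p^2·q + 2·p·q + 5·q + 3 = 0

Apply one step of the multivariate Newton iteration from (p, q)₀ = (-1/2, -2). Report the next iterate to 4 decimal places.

At (-1/2, -2): F = (-26.5000, -6.0000).
Jacobian J = [[8·p·q + 2·q^2 + 1, 4·p^2 + 4·p·q - 10·q], [4·p·q + 2·q, 2·p^2 + 2·p + 5]].
At the point, J = [[17.0000, 25.0000], [0.0000, 4.5000]] (det J = 76.5000).
Solving J·Δ = −F gives Δ = (-0.4020, 1.3333).
Then the next iterate is (p, q)₁ = (-0.9020, -0.6667).

(-0.9020, -0.6667)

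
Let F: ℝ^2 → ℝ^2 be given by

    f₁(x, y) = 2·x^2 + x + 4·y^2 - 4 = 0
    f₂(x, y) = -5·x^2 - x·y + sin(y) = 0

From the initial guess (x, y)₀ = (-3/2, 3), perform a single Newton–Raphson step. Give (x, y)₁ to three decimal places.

(-0.893, 1.668)

At (-3/2, 3): F = (35.000, -6.60888).
Jacobian J = [[4·x + 1, 8·y], [-10·x - y, -x + cos(y)]].
At the point, J = [[-5.000, 24.000], [12.000, 0.51001]] (det J = -290.55004).
Solving J·Δ = −F gives Δ = (0.607, -1.332).
Then the next iterate is (x, y)₁ = (-0.893, 1.668).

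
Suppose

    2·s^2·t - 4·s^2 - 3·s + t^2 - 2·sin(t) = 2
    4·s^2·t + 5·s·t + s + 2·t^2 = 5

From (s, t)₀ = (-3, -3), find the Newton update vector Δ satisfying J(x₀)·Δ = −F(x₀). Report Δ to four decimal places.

(0.2601, 4.2124)

At (-3, -3): F = (-73.717760, -53.0000).
Jacobian J = [[4·s·t - 8·s - 3, 2·s^2 + 2·t - 2·cos(t)], [8·s·t + 5·t + 1, 4·s^2 + 5·s + 4·t]].
At the point, J = [[57.0000, 13.979985], [58.0000, 9.0000]] (det J = -297.839130).
Solving J·Δ = −F gives Δ = (0.2601, 4.2124).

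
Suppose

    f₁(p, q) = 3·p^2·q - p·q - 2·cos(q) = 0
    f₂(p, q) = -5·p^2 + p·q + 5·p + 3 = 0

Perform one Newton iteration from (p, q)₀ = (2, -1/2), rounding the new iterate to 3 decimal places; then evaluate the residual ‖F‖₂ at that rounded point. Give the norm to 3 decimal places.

2.505

At (2, -1/2): F = (-6.75517, -8.000).
Jacobian J = [[6·p·q - q, 3·p^2 - p + 2·sin(q)], [-10·p + q + 5, p]].
At the point, J = [[-5.500, 9.04115], [-15.500, 2.000]] (det J = 129.13781).
Solving J·Δ = −F gives Δ = (-0.455, 0.470).
Then the next iterate is (p, q)₁ = (1.545, -0.030).
Re-evaluating at (1.545, -0.030): F = (-2.16758, -1.25647), so ‖F‖₂ = 2.505.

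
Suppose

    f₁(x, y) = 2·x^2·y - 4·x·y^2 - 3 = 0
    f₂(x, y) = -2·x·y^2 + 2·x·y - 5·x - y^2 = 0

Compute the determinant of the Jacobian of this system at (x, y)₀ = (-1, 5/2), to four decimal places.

J = [[4·x·y - 4·y^2, 2·x^2 - 8·x·y], [-2·y^2 + 2·y - 5, -4·x·y + 2·x - 2·y]].
At the point, J = [[-35.0000, 22.0000], [-12.5000, 3.0000]].
det J = 170.0000.

170.0000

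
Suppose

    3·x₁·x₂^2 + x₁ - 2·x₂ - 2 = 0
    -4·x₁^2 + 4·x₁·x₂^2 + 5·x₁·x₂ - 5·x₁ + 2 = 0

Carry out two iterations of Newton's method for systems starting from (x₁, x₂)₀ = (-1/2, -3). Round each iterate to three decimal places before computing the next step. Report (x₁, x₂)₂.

(-0.145, -2.841)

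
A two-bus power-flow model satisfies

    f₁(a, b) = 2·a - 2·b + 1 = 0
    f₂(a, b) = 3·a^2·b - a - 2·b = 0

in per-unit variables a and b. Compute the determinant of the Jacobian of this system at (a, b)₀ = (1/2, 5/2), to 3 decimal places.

10.500

J = [[2, -2], [6·a·b - 1, 3·a^2 - 2]].
At the point, J = [[2.000, -2.000], [6.500, -1.250]].
det J = 10.500.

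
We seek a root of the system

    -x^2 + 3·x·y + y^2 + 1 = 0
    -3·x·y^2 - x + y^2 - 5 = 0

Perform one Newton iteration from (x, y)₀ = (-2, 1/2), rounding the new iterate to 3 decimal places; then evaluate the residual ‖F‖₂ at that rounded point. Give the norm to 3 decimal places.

1.999

At (-2, 1/2): F = (-5.750, -1.250).
Jacobian J = [[-2·x + 3·y, 3·x + 2·y], [-3·y^2 - 1, -6·x·y + 2·y]].
At the point, J = [[5.500, -5.000], [-1.750, 7.000]] (det J = 29.750).
Solving J·Δ = −F gives Δ = (1.563, 0.569).
Then the next iterate is (x, y)₁ = (-0.437, 1.069).
Re-evaluating at (-0.437, 1.069): F = (0.55033, -1.92208), so ‖F‖₂ = 1.999.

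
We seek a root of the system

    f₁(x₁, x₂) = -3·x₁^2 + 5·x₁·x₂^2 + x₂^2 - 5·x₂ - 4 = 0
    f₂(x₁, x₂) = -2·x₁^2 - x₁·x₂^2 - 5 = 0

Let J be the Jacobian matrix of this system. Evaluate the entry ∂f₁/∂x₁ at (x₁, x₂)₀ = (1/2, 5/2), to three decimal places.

28.250

∂f₁/∂x₁ = -6·x₁ + 5·x₂^2.
At (1/2, 5/2) this is 28.250.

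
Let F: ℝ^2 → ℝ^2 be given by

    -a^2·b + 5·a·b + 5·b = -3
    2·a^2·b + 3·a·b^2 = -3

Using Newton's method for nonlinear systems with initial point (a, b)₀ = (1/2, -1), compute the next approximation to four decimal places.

(7.1818, 3.2727)

At (1/2, -1): F = (-4.2500, 4.0000).
Jacobian J = [[-2·a·b + 5·b, -a^2 + 5·a + 5], [4·a·b + 3·b^2, 2·a^2 + 6·a·b]].
At the point, J = [[-4.0000, 7.2500], [1.0000, -2.5000]] (det J = 2.7500).
Solving J·Δ = −F gives Δ = (6.6818, 4.2727).
Then the next iterate is (a, b)₁ = (7.1818, 3.2727).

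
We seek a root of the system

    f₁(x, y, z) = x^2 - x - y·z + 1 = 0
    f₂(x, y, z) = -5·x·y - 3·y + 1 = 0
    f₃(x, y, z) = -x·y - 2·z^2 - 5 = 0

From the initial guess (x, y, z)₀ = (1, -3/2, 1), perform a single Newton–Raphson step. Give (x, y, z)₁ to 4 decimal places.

At (1, -3/2, 1): F = (2.5000, 13.0000, -5.5000).
Jacobian J = [[2·x - 1, -z, -y], [-5·y, -5·x - 3, 0], [-y, -x, -4·z]].
At the point, J = [[1.0000, -1.0000, 1.5000], [7.5000, -8.0000, 0.0000], [1.5000, -1.0000, -4.0000]] (det J = 8.7500).
Solving J·Δ = −F gives Δ = (6.5714, 7.7857, -0.8571).
Then the next iterate is (x, y, z)₁ = (7.5714, 6.2857, 0.1429).

(7.5714, 6.2857, 0.1429)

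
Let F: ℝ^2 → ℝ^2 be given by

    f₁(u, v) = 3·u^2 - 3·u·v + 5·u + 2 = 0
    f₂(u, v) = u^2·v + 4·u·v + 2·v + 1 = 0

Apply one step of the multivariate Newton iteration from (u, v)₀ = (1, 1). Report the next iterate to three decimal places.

(0.014, 0.703)

At (1, 1): F = (7.000, 8.000).
Jacobian J = [[6·u - 3·v + 5, -3·u], [2·u·v + 4·v, u^2 + 4·u + 2]].
At the point, J = [[8.000, -3.000], [6.000, 7.000]] (det J = 74.000).
Solving J·Δ = −F gives Δ = (-0.986, -0.297).
Then the next iterate is (u, v)₁ = (0.014, 0.703).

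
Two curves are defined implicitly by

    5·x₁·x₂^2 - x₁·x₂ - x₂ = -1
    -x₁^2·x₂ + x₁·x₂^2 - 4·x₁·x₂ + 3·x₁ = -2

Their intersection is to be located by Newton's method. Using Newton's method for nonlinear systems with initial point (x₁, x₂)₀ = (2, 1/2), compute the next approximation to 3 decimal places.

(-14.667, 2.000)

At (2, 1/2): F = (2.000, 2.500).
Jacobian J = [[5·x₂^2 - x₂, 10·x₁·x₂ - x₁ - 1], [-2·x₁·x₂ + x₂^2 - 4·x₂ + 3, -x₁^2 + 2·x₁·x₂ - 4·x₁]].
At the point, J = [[0.750, 7.000], [-0.750, -10.000]] (det J = -2.250).
Solving J·Δ = −F gives Δ = (-16.667, 1.500).
Then the next iterate is (x₁, x₂)₁ = (-14.667, 2.000).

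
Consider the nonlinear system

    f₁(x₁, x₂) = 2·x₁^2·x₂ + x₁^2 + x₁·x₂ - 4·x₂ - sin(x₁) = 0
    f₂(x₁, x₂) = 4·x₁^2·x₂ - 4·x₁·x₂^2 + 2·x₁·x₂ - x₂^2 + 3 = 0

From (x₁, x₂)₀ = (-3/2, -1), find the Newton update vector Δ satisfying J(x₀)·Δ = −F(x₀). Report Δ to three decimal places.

At (-3/2, -1): F = (4.24749, 2.000).
Jacobian J = [[4·x₁·x₂ + 2·x₁ + x₂ - cos(x₁), 2·x₁^2 + x₁ - 4], [8·x₁·x₂ - 4·x₂^2 + 2·x₂, 4·x₁^2 - 8·x₁·x₂ + 2·x₁ - 2·x₂]].
At the point, J = [[1.92926, -1.000], [6.000, -4.000]] (det J = -1.71705).
Solving J·Δ = −F gives Δ = (-8.730, -12.595).

(-8.730, -12.595)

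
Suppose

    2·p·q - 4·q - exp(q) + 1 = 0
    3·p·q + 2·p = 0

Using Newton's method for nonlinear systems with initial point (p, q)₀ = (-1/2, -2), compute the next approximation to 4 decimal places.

(-0.9144, 0.4385)

At (-1/2, -2): F = (10.864665, 2.0000).
Jacobian J = [[2·q, 2·p - exp(q) - 4], [3·q + 2, 3·p]].
At the point, J = [[-4.0000, -5.135335], [-4.0000, -1.5000]] (det J = -14.541341).
Solving J·Δ = −F gives Δ = (-0.4144, 2.4385).
Then the next iterate is (p, q)₁ = (-0.9144, 0.4385).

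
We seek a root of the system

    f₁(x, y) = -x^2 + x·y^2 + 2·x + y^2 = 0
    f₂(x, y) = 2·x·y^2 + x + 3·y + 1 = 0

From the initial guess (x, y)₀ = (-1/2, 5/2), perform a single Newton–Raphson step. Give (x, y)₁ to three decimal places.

At (-1/2, 5/2): F = (1.875, 1.750).
Jacobian J = [[-2·x + y^2 + 2, 2·x·y + 2·y], [2·y^2 + 1, 4·x·y + 3]].
At the point, J = [[9.250, 2.500], [13.500, -2.000]] (det J = -52.250).
Solving J·Δ = −F gives Δ = (-0.156, -0.175).
Then the next iterate is (x, y)₁ = (-0.656, 2.325).

(-0.656, 2.325)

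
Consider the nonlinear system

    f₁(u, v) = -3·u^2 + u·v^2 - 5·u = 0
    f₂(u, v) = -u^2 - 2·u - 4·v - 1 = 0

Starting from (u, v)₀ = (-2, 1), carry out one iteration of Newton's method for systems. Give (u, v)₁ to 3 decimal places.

(-2.167, -0.333)

At (-2, 1): F = (-4.000, -5.000).
Jacobian J = [[-6·u + v^2 - 5, 2·u·v], [-2·u - 2, -4]].
At the point, J = [[8.000, -4.000], [2.000, -4.000]] (det J = -24.000).
Solving J·Δ = −F gives Δ = (-0.167, -1.333).
Then the next iterate is (u, v)₁ = (-2.167, -0.333).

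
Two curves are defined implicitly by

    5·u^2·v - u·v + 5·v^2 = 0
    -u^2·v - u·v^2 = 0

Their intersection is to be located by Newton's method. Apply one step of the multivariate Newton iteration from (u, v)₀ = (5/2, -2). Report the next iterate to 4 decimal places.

(1.8011, -1.5484)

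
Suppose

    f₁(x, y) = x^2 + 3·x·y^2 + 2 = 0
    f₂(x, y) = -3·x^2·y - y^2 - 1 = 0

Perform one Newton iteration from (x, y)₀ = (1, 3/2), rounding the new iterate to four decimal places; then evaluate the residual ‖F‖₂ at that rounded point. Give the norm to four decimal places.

4.3372

At (1, 3/2): F = (9.7500, -7.7500).
Jacobian J = [[2·x + 3·y^2, 6·x·y], [-6·x·y, -3·x^2 - 2·y]].
At the point, J = [[8.7500, 9.0000], [-9.0000, -6.0000]] (det J = 28.5000).
Solving J·Δ = −F gives Δ = (-0.3947, -0.6996).
Then the next iterate is (x, y)₁ = (0.6053, 0.8004).
Re-evaluating at (0.6053, 0.8004): F = (3.529727, -2.520411), so ‖F‖₂ = 4.3372.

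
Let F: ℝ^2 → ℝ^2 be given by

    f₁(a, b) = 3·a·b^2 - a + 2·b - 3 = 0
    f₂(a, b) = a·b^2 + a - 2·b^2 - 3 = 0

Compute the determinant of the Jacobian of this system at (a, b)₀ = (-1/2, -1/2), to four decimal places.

-5.0000

J = [[3·b^2 - 1, 6·a·b + 2], [b^2 + 1, 2·a·b - 4·b]].
At the point, J = [[-0.2500, 3.5000], [1.2500, 2.5000]].
det J = -5.0000.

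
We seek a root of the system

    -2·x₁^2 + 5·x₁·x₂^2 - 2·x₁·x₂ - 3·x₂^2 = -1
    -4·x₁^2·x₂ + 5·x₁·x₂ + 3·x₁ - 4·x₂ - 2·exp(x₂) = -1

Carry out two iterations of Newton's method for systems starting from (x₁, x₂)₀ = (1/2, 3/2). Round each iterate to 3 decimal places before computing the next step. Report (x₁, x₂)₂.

At (1/2, 3/2): F = (-2.125, -10.21338).
Jacobian J = [[-4·x₁ + 5·x₂^2 - 2·x₂, 10·x₁·x₂ - 2·x₁ - 6·x₂], [-8·x₁·x₂ + 5·x₂ + 3, -4·x₁^2 + 5·x₁ - 2·exp(x₂) - 4]].
At the point, J = [[6.250, -2.500], [4.500, -11.46338]] (det J = -60.39611).
Solving J·Δ = −F gives Δ = (-0.019, -0.899).
Then the next iterate is (x₁, x₂)₁ = (0.481, 0.601).
Round to (0.481, 0.601) and repeat: F = (-0.25580, -2.71967), J = [[-1.32000, -1.67719], [3.69235, -6.16833]].
Δ = (0.208, -0.316), so (x₁, x₂)₂ = (0.689, 0.285).

(0.689, 0.285)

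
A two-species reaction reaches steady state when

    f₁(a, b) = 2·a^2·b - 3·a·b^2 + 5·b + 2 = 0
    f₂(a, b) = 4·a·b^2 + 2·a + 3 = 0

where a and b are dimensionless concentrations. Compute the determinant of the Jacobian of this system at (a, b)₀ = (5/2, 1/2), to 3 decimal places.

J = [[4·a·b - 3·b^2, 2·a^2 - 6·a·b + 5], [4·b^2 + 2, 8·a·b]].
At the point, J = [[4.250, 10.000], [3.000, 10.000]].
det J = 12.500.

12.500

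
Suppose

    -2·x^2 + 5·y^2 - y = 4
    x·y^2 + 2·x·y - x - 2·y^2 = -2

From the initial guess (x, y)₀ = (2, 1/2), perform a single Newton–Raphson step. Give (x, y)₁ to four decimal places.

(0.3939, 0.1004)

At (2, 1/2): F = (-11.2500, 2.0000).
Jacobian J = [[-4·x, 10·y - 1], [y^2 + 2·y - 1, 2·x·y + 2·x - 4·y]].
At the point, J = [[-8.0000, 4.0000], [0.2500, 4.0000]] (det J = -33.0000).
Solving J·Δ = −F gives Δ = (-1.6061, -0.3996).
Then the next iterate is (x, y)₁ = (0.3939, 0.1004).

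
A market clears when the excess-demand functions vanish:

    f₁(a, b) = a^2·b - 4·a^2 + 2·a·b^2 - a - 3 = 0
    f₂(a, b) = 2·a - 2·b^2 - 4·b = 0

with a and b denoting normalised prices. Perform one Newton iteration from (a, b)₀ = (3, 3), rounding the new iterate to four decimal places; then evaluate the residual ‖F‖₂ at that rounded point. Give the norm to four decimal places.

30.9810

At (3, 3): F = (39.0000, -24.0000).
Jacobian J = [[2·a·b - 8·a + 2·b^2 - 1, a^2 + 4·a·b], [2, -4·b - 4]].
At the point, J = [[11.0000, 45.0000], [2.0000, -16.0000]] (det J = -266.0000).
Solving J·Δ = −F gives Δ = (1.7143, -1.2857).
Then the next iterate is (a, b)₁ = (4.7143, 1.7143).
Re-evaluating at (4.7143, 1.7143): F = (-30.804124, -3.306249), so ‖F‖₂ = 30.9810.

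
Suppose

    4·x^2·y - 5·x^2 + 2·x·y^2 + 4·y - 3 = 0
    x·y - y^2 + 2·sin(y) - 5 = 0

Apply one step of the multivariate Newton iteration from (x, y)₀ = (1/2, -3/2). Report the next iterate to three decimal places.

(-0.207, 0.954)

At (1/2, -3/2): F = (-9.500, -9.99499).
Jacobian J = [[8·x·y - 10·x + 2·y^2, 4·x^2 + 4·x·y + 4], [y, x - 2·y + 2·cos(y)]].
At the point, J = [[-6.500, 2.000], [-1.500, 3.64147]] (det J = -20.66958).
Solving J·Δ = −F gives Δ = (-0.707, 2.454).
Then the next iterate is (x, y)₁ = (-0.207, 0.954).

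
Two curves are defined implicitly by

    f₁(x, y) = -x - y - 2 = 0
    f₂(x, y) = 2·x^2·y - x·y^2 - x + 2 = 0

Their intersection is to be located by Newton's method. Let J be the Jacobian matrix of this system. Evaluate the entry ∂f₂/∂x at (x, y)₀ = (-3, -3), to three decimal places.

26.000

∂f₂/∂x = 4·x·y - y^2 - 1.
At (-3, -3) this is 26.000.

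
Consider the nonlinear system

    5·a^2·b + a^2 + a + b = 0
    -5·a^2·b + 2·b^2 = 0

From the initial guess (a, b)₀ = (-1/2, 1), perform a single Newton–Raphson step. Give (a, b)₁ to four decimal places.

(-0.3475, 0.4500)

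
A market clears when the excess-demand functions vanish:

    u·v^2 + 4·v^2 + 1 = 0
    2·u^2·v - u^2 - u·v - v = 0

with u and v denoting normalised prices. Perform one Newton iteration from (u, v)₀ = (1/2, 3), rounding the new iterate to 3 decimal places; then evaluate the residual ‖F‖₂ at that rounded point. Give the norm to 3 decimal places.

8.781

At (1/2, 3): F = (41.500, -3.250).
Jacobian J = [[v^2, 2·u·v + 8·v], [4·u·v - 2·u - v, 2·u^2 - u - 1]].
At the point, J = [[9.000, 27.000], [2.000, -1.000]] (det J = -63.000).
Solving J·Δ = −F gives Δ = (0.734, -1.782).
Then the next iterate is (u, v)₁ = (1.234, 1.218).
Re-evaluating at (1.234, 1.218): F = (8.76476, -0.53433), so ‖F‖₂ = 8.781.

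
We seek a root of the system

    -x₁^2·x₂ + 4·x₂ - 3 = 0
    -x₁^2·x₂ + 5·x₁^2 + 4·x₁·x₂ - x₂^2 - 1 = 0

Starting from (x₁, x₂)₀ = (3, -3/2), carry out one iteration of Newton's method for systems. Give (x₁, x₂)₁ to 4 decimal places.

(2.0263, -2.3527)

At (3, -3/2): F = (4.5000, 37.2500).
Jacobian J = [[-2·x₁·x₂, -x₁^2 + 4], [-2·x₁·x₂ + 10·x₁ + 4·x₂, -x₁^2 + 4·x₁ - 2·x₂]].
At the point, J = [[9.0000, -5.0000], [33.0000, 6.0000]] (det J = 219.0000).
Solving J·Δ = −F gives Δ = (-0.9737, -0.8527).
Then the next iterate is (x₁, x₂)₁ = (2.0263, -2.3527).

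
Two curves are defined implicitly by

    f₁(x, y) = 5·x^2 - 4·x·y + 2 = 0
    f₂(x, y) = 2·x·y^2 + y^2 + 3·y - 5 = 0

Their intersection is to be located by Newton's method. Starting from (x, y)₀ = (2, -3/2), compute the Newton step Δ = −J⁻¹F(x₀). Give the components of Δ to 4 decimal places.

At (2, -3/2): F = (34.0000, 1.7500).
Jacobian J = [[10·x - 4·y, -4·x], [2·y^2, 4·x·y + 2·y + 3]].
At the point, J = [[26.0000, -8.0000], [4.5000, -12.0000]] (det J = -276.0000).
Solving J·Δ = −F gives Δ = (-1.4275, -0.3895).

(-1.4275, -0.3895)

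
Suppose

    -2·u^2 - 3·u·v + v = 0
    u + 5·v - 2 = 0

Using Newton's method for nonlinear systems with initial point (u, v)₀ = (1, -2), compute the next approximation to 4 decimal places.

(2.0000, 0.0000)

At (1, -2): F = (2.0000, -11.0000).
Jacobian J = [[-4·u - 3·v, -3·u + 1], [1, 5]].
At the point, J = [[2.0000, -2.0000], [1.0000, 5.0000]] (det J = 12.0000).
Solving J·Δ = −F gives Δ = (1.0000, 2.0000).
Then the next iterate is (u, v)₁ = (2.0000, 0.0000).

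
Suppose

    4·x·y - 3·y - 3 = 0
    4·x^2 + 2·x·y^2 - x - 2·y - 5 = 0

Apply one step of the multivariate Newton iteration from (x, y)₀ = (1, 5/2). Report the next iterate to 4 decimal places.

At (1, 5/2): F = (-0.5000, 5.5000).
Jacobian J = [[4·y, 4·x - 3], [8·x + 2·y^2 - 1, 4·x·y - 2]].
At the point, J = [[10.0000, 1.0000], [19.5000, 8.0000]] (det J = 60.5000).
Solving J·Δ = −F gives Δ = (0.1570, -1.0702).
Then the next iterate is (x, y)₁ = (1.1570, 1.4298).

(1.1570, 1.4298)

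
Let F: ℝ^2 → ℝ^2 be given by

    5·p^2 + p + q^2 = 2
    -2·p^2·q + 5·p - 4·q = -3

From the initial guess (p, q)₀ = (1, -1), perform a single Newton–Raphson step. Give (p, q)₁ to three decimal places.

(0.958, 1.271)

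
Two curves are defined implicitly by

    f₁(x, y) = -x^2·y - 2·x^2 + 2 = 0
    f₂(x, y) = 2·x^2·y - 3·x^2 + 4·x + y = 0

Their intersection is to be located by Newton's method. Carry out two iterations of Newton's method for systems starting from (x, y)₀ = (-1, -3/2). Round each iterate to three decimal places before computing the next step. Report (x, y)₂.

At (-1, -3/2): F = (1.500, -11.500).
Jacobian J = [[-2·x·y - 4·x, -x^2], [4·x·y - 6·x + 4, 2·x^2 + 1]].
At the point, J = [[1.000, -1.000], [16.000, 3.000]] (det J = 19.000).
Solving J·Δ = −F gives Δ = (0.368, 1.868).
Then the next iterate is (x, y)₁ = (-0.632, 0.368).
Round to (-0.632, 0.368) and repeat: F = (1.05416, -3.06430), J = [[2.99315, -0.39942], [6.86170, 1.79885]].
Δ = (-0.083, 2.019), so (x, y)₂ = (-0.715, 2.387).

(-0.715, 2.387)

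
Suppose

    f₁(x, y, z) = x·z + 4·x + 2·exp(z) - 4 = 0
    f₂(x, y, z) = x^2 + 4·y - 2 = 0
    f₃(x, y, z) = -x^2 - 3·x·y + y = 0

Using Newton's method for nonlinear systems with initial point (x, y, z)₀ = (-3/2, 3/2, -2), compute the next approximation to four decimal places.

At (-3/2, 3/2, -2): F = (-6.729329, 6.2500, 6.0000).
Jacobian J = [[z + 4, 0, x + 2·exp(z)], [2·x, 4, 0], [-2·x - 3·y, -3·x + 1, 0]].
At the point, J = [[2.0000, 0.0000, -1.229329], [-3.0000, 4.0000, 0.0000], [-1.5000, 5.5000, 0.0000]] (det J = 12.907959).
Solving J·Δ = −F gives Δ = (0.9881, -0.8214, -3.8664).
Then the next iterate is (x, y, z)₁ = (-0.5119, 0.6786, -5.8664).

(-0.5119, 0.6786, -5.8664)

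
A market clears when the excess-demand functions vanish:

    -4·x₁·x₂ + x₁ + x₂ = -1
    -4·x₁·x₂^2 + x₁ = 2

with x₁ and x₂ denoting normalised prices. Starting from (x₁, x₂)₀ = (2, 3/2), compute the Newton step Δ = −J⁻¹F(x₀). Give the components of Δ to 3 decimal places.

At (2, 3/2): F = (-7.500, -18.000).
Jacobian J = [[-4·x₂ + 1, -4·x₁ + 1], [-4·x₂^2 + 1, -8·x₁·x₂]].
At the point, J = [[-5.000, -7.000], [-8.000, -24.000]] (det J = 64.000).
Solving J·Δ = −F gives Δ = (-0.844, -0.469).

(-0.844, -0.469)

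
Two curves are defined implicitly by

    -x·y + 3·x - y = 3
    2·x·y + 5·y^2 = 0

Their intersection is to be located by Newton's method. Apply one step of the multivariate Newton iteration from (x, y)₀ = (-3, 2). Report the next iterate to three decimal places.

(18.333, -4.667)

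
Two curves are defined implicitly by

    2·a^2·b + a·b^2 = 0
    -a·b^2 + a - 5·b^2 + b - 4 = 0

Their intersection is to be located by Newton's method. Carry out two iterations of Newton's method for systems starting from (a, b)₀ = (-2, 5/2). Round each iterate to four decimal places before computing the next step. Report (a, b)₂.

(-1.6248, -1.1298)

At (-2, 5/2): F = (7.5000, -22.2500).
Jacobian J = [[4·a·b + b^2, 2·a^2 + 2·a·b], [-b^2 + 1, -2·a·b - 10·b + 1]].
At the point, J = [[-13.7500, -2.0000], [-5.2500, -14.0000]] (det J = 182.0000).
Solving J·Δ = −F gives Δ = (0.8214, -1.8973).
Then the next iterate is (a, b)₁ = (-1.1786, 0.6027).
Round to (-1.1786, 0.6027) and repeat: F = (1.246295, -5.964013), J = [[-2.478122, 1.357511], [0.636753, -3.606316]].
Δ = (-0.4462, -1.7325), so (a, b)₂ = (-1.6248, -1.1298).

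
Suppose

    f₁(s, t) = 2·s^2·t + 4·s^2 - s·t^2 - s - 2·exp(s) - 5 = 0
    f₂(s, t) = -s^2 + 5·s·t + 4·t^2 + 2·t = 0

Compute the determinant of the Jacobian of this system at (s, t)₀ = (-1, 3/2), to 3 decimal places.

-209.372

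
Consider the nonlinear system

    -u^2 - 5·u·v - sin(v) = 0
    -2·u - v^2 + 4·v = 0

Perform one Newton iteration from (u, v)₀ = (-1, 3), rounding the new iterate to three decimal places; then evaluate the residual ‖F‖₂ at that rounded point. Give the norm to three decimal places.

9.884

At (-1, 3): F = (13.85888, 5.000).
Jacobian J = [[-2·u - 5·v, -5·u - cos(v)], [-2, -2·v + 4]].
At the point, J = [[-13.000, 5.98999], [-2.000, -2.000]] (det J = 37.97998).
Solving J·Δ = −F gives Δ = (1.518, 0.982).
Then the next iterate is (u, v)₁ = (0.518, 3.982).
Re-evaluating at (0.518, 3.982): F = (-9.83679, -0.96432), so ‖F‖₂ = 9.884.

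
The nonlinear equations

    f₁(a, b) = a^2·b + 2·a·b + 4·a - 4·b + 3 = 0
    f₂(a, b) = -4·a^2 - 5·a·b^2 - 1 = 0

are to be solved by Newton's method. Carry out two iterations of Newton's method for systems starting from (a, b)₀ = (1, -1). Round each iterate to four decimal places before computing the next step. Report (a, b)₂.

(3.9209, 4.7651)

At (1, -1): F = (8.0000, -10.0000).
Jacobian J = [[2·a·b + 2·b + 4, a^2 + 2·a - 4], [-8·a - 5·b^2, -10·a·b]].
At the point, J = [[0.0000, -1.0000], [-13.0000, 10.0000]] (det J = -13.0000).
Solving J·Δ = −F gives Δ = (5.3846, 8.0000).
Then the next iterate is (a, b)₁ = (6.3846, 7.0000).
Round to (6.3846, 7.0000) and repeat: F = (375.264620, -1728.279469), J = [[107.3844, 49.532317], [-296.0768, -446.9220]].
Δ = (-2.4637, -2.2349), so (a, b)₂ = (3.9209, 4.7651).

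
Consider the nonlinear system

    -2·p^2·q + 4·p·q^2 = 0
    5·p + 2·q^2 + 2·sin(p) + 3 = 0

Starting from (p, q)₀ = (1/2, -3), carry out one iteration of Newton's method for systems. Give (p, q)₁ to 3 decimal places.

At (1/2, -3): F = (19.500, 24.45885).
Jacobian J = [[-4·p·q + 4·q^2, -2·p^2 + 8·p·q], [2·cos(p) + 5, 4·q]].
At the point, J = [[42.000, -12.500], [6.75517, -12.000]] (det J = -419.56044).
Solving J·Δ = −F gives Δ = (0.171, 2.134).
Then the next iterate is (p, q)₁ = (0.671, -0.866).

(0.671, -0.866)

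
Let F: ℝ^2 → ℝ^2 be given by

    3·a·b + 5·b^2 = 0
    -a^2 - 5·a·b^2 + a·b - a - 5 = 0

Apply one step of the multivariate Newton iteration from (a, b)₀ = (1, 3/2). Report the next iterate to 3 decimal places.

(0.514, 0.747)

At (1, 3/2): F = (15.750, -16.750).
Jacobian J = [[3·b, 3·a + 10·b], [-2·a - 5·b^2 + b - 1, -10·a·b + a]].
At the point, J = [[4.500, 18.000], [-12.750, -14.000]] (det J = 166.500).
Solving J·Δ = −F gives Δ = (-0.486, -0.753).
Then the next iterate is (a, b)₁ = (0.514, 0.747).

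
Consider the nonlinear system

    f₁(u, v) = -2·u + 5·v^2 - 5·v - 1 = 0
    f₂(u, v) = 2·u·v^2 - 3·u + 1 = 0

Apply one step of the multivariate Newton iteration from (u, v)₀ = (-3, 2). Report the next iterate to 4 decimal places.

At (-3, 2): F = (15.0000, -14.0000).
Jacobian J = [[-2, 10·v - 5], [2·v^2 - 3, 4·u·v]].
At the point, J = [[-2.0000, 15.0000], [5.0000, -24.0000]] (det J = -27.0000).
Solving J·Δ = −F gives Δ = (-5.5556, -1.7407).
Then the next iterate is (u, v)₁ = (-8.5556, 0.2593).

(-8.5556, 0.2593)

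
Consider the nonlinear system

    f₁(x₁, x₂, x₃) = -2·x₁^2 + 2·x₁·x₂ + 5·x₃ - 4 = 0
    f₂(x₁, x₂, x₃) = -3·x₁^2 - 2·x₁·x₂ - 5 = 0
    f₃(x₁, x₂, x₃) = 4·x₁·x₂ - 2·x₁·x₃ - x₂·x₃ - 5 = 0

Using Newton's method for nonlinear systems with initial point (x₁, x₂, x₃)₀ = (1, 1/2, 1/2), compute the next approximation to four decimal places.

At (1, 1/2, 1/2): F = (-2.5000, -9.0000, -4.2500).
Jacobian J = [[-4·x₁ + 2·x₂, 2·x₁, 5], [-6·x₁ - 2·x₂, -2·x₁, 0], [4·x₂ - 2·x₃, 4·x₁ - x₃, -2·x₁ - x₂]].
At the point, J = [[-3.0000, 2.0000, 5.0000], [-7.0000, -2.0000, 0.0000], [1.0000, 3.5000, -2.5000]] (det J = -162.5000).
Solving J·Δ = −F gives Δ = (-1.5846, 1.0462, -0.8692).
Then the next iterate is (x₁, x₂, x₃)₁ = (-0.5846, 1.5462, -0.3692).

(-0.5846, 1.5462, -0.3692)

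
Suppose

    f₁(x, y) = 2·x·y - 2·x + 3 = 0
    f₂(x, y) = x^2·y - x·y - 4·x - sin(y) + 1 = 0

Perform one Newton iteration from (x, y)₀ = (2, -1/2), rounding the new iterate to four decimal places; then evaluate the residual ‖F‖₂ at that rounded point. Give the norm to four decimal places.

0.9888

At (2, -1/2): F = (-3.0000, -7.520574).
Jacobian J = [[2·y - 2, 2·x], [2·x·y - y - 4, x^2 - x - cos(y)]].
At the point, J = [[-3.0000, 4.0000], [-5.5000, 1.122417]] (det J = 18.632748).
Solving J·Δ = −F gives Δ = (-1.4338, -0.3253).
Then the next iterate is (x, y)₁ = (0.5662, -0.8253).
Re-evaluating at (0.5662, -0.8253): F = (0.933030, -0.327341), so ‖F‖₂ = 0.9888.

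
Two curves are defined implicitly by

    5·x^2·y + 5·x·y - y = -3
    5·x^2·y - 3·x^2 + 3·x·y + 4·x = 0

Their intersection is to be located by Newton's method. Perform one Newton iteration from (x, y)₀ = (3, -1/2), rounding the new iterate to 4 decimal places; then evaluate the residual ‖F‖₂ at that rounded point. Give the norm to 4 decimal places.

At (3, -1/2): F = (-26.5000, -42.0000).
Jacobian J = [[10·x·y + 5·y, 5·x^2 + 5·x - 1], [10·x·y - 6·x + 3·y + 4, 5·x^2 + 3·x]].
At the point, J = [[-17.5000, 59.0000], [-30.5000, 54.0000]] (det J = 854.5000).
Solving J·Δ = −F gives Δ = (-1.2253, 0.0857).
Then the next iterate is (x, y)₁ = (1.7747, -0.4143).
Re-evaluating at (1.7747, -0.4143): F = (-6.786305, -11.079969), so ‖F‖₂ = 12.9931.

12.9931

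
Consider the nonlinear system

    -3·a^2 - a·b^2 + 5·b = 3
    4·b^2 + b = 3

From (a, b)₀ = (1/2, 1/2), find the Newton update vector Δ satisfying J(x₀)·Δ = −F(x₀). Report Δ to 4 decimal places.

(-0.0077, 0.3000)

At (1/2, 1/2): F = (-1.3750, -1.5000).
Jacobian J = [[-6·a - b^2, -2·a·b + 5], [0, 8·b + 1]].
At the point, J = [[-3.2500, 4.5000], [0.0000, 5.0000]] (det J = -16.2500).
Solving J·Δ = −F gives Δ = (-0.0077, 0.3000).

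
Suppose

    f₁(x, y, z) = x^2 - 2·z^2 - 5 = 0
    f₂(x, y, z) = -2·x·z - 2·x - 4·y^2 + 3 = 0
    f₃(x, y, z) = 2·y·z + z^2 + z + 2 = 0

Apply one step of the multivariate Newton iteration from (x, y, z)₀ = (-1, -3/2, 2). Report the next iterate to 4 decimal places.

At (-1, -3/2, 2): F = (-12.0000, 0.0000, 2.0000).
Jacobian J = [[2·x, 0, -4·z], [-2·z - 2, -8·y, -2·x], [0, 2·z, 2·y + 2·z + 1]].
At the point, J = [[-2.0000, 0.0000, -8.0000], [-6.0000, 12.0000, 2.0000], [0.0000, 4.0000, 2.0000]] (det J = 160.0000).
Solving J·Δ = −F gives Δ = (0.0000, 0.2500, -1.5000).
Then the next iterate is (x, y, z)₁ = (-1.0000, -1.2500, 0.5000).

(-1.0000, -1.2500, 0.5000)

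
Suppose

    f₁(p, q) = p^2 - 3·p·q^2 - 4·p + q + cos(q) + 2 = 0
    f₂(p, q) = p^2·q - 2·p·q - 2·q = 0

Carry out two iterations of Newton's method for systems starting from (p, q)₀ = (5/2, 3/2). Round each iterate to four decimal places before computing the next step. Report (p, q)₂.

(2.6729, 0.3293)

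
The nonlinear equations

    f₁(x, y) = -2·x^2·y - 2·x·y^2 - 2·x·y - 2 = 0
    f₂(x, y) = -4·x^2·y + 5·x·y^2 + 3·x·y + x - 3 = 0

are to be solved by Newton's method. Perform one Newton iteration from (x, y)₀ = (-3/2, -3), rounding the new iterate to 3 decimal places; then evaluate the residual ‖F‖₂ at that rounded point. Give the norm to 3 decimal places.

12.728

At (-3/2, -3): F = (29.500, -31.500).
Jacobian J = [[-4·x·y - 2·y^2 - 2·y, -2·x^2 - 4·x·y - 2·x], [-8·x·y + 5·y^2 + 3·y + 1, -4·x^2 + 10·x·y + 3·x]].
At the point, J = [[-30.000, -19.500], [1.000, 31.500]] (det J = -925.500).
Solving J·Δ = −F gives Δ = (0.340, 0.989).
Then the next iterate is (x, y)₁ = (-1.160, -2.011).
Re-evaluating at (-1.160, -2.011): F = (8.12884, -9.79362), so ‖F‖₂ = 12.728.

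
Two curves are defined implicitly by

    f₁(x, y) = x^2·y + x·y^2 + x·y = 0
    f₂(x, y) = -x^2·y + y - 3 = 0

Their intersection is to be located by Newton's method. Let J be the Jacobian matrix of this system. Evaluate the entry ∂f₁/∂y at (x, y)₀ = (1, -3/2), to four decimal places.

∂f₁/∂y = x^2 + 2·x·y + x.
At (1, -3/2) this is -1.0000.

-1.0000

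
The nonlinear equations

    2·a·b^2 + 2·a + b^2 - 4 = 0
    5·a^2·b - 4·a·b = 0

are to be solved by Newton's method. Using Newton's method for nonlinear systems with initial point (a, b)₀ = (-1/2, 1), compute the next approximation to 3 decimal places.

(0.750, 3.462)

At (-1/2, 1): F = (-5.000, 3.250).
Jacobian J = [[2·b^2 + 2, 4·a·b + 2·b], [10·a·b - 4·b, 5·a^2 - 4·a]].
At the point, J = [[4.000, 0.000], [-9.000, 3.250]] (det J = 13.000).
Solving J·Δ = −F gives Δ = (1.250, 2.462).
Then the next iterate is (a, b)₁ = (0.750, 3.462).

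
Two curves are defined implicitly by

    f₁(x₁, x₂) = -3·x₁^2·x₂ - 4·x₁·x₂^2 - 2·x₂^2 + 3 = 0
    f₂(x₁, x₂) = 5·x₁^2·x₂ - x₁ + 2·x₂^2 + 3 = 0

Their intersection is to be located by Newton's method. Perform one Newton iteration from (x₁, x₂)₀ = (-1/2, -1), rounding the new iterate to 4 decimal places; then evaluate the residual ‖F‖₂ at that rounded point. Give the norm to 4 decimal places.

At (-1/2, -1): F = (3.7500, 4.2500).
Jacobian J = [[-6·x₁·x₂ - 4·x₂^2, -3·x₁^2 - 8·x₁·x₂ - 4·x₂], [10·x₁·x₂ - 1, 5·x₁^2 + 4·x₂]].
At the point, J = [[-7.0000, -0.7500], [4.0000, -2.7500]] (det J = 22.2500).
Solving J·Δ = −F gives Δ = (0.3202, 2.0112).
Then the next iterate is (x₁, x₂)₁ = (-0.1798, 1.0112).
Re-evaluating at (-0.1798, 1.0112): F = (1.592279, 5.388301), so ‖F‖₂ = 5.6186.

5.6186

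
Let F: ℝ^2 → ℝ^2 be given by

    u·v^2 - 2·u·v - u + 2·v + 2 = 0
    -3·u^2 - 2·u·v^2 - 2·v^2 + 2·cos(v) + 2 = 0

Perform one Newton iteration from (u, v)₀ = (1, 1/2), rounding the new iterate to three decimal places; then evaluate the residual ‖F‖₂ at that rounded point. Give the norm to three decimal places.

1.953

At (1, 1/2): F = (1.250, -0.24483).
Jacobian J = [[v^2 - 2·v - 1, 2·u·v - 2·u + 2], [-6·u - 2·v^2, -4·u·v - 4·v - 2·sin(v)]].
At the point, J = [[-1.750, 1.000], [-6.500, -4.95885]] (det J = 15.17799).
Solving J·Δ = −F gives Δ = (0.392, -0.564).
Then the next iterate is (u, v)₁ = (1.392, -0.064).
Re-evaluating at (1.392, -0.064): F = (0.66388, -1.83668), so ‖F‖₂ = 1.953.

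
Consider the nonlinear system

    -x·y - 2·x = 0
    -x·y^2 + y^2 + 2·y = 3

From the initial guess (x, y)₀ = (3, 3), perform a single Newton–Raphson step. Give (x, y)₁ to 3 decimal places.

At (3, 3): F = (-15.000, -15.000).
Jacobian J = [[-y - 2, -x], [-y^2, -2·x·y + 2·y + 2]].
At the point, J = [[-5.000, -3.000], [-9.000, -10.000]] (det J = 23.000).
Solving J·Δ = −F gives Δ = (-4.565, 2.609).
Then the next iterate is (x, y)₁ = (-1.565, 5.609).

(-1.565, 5.609)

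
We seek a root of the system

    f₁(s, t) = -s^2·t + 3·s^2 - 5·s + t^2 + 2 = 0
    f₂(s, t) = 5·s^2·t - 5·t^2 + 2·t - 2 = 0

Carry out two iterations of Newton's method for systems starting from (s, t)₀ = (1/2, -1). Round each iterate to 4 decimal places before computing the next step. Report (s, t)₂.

(0.4734, 0.3173)

At (1/2, -1): F = (1.5000, -10.2500).
Jacobian J = [[-2·s·t + 6·s - 5, -s^2 + 2·t], [10·s·t, 5·s^2 - 10·t + 2]].
At the point, J = [[-1.0000, -2.2500], [-5.0000, 13.2500]] (det J = -24.5000).
Solving J·Δ = −F gives Δ = (-0.1301, 0.7245).
Then the next iterate is (s, t)₁ = (0.3699, -0.2755).
Round to (0.3699, -0.2755) and repeat: F = (0.674574, -3.118979), J = [[-2.576785, -0.687826], [-1.019075, 5.439130]].
Δ = (0.1035, 0.5928), so (s, t)₂ = (0.4734, 0.3173).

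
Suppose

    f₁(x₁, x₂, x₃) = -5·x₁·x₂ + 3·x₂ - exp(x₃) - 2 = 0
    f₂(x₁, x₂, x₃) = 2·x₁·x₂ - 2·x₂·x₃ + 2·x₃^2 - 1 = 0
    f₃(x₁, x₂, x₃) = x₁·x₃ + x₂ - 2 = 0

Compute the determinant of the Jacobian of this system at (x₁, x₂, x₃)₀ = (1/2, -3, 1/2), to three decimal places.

J = [[-5·x₂, -5·x₁ + 3, -exp(x₃)], [2·x₂, 2·x₁ - 2·x₃, -2·x₂ + 4·x₃], [x₃, 1, x₁]].
At the point, J = [[15.000, 0.500, -1.64872], [-6.000, 0.000, 8.000], [0.500, 1.000, 0.500]].
det J = -106.608.

-106.608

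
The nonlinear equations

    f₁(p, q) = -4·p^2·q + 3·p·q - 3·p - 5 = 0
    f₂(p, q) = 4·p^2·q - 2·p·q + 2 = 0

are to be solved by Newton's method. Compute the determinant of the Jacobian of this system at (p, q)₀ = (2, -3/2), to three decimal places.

-12.000

J = [[-8·p·q + 3·q - 3, -4·p^2 + 3·p], [8·p·q - 2·q, 4·p^2 - 2·p]].
At the point, J = [[16.500, -10.000], [-21.000, 12.000]].
det J = -12.000.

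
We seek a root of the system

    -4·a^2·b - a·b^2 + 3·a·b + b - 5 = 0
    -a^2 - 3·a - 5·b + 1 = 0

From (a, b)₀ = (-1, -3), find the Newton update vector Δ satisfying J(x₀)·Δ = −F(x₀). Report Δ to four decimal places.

(-0.5354, 3.7071)

At (-1, -3): F = (22.0000, 18.0000).
Jacobian J = [[-8·a·b - b^2 + 3·b, -4·a^2 - 2·a·b + 3·a + 1], [-2·a - 3, -5]].
At the point, J = [[-42.0000, -12.0000], [-1.0000, -5.0000]] (det J = 198.0000).
Solving J·Δ = −F gives Δ = (-0.5354, 3.7071).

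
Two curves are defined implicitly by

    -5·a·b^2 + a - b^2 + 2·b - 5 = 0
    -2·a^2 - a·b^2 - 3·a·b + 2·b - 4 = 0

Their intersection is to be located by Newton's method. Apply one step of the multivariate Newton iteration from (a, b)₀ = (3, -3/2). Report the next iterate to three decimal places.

(1.222, -1.045)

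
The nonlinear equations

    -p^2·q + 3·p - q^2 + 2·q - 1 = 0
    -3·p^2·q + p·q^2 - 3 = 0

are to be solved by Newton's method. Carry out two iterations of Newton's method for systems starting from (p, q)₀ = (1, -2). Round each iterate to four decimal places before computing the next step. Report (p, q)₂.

(0.9289, -0.8989)

At (1, -2): F = (-4.0000, 7.0000).
Jacobian J = [[-2·p·q + 3, -p^2 - 2·q + 2], [-6·p·q + q^2, -3·p^2 + 2·p·q]].
At the point, J = [[7.0000, 5.0000], [16.0000, -7.0000]] (det J = -129.0000).
Solving J·Δ = −F gives Δ = (-0.0543, 0.8760).
Then the next iterate is (p, q)₁ = (0.9457, -1.1240).
Round to (0.9457, -1.1240) and repeat: F = (-0.669028, 1.210518), J = [[5.125934, 3.353652], [7.641177, -4.808979]].
Δ = (-0.0168, 0.2251), so (p, q)₂ = (0.9289, -0.8989).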